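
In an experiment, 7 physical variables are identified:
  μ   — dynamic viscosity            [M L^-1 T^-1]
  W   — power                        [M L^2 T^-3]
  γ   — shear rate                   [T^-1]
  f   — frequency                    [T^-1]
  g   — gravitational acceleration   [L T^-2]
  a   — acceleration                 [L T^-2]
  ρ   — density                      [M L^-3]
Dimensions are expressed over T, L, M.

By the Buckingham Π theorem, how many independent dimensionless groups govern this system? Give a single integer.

Exponent matrix [T,L,M] × [μ,W,γ,f,g,a,ρ]:
  T: [-1 -3 -1 -1 -2 -2  0]
  L: [-1  2  0  0  1  1 -3]
  M: [ 1  1  0  0  0  0  1]
Row reduction gives pivot columns μ,W,γ; rank = 3
Π count = n − r = 7 − 3 = 4

4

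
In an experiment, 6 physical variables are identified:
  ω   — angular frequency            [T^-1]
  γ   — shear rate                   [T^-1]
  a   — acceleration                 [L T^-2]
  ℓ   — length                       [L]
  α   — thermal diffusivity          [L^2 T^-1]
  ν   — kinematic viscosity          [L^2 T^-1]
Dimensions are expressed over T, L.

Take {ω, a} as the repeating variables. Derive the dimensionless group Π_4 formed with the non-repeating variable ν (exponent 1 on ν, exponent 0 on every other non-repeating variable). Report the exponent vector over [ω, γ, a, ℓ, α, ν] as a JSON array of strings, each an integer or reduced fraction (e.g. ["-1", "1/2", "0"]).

Exponent matrix [T,L] × [ω,γ,a,ℓ,α,ν]:
  T: [-1 -1 -2  0 -1 -1]
  L: [ 0  0  1  1  2  2]
RREF → pivots at {ω,a} ⇒ r = 2
Repeat: ω,a; free: γ,ℓ,α,ν
RREF:
  r0: [   1    1    0   -2   -3   -3]
  r1: [   0    0    1    1    2    2]
Fix exponent of ν at 1, γ at 0, ℓ at 0, α at 0; solve each RREF row for its pivot's exponent:
  r0: exp(ω) + (-3)·1 = 0 ⇒ exp(ω) = 3
  r1: exp(a) + (2)·1 = 0 ⇒ exp(a) = -2
Π_4 = ω^3 · a^-2 · ν

["3", "0", "-2", "0", "0", "1"]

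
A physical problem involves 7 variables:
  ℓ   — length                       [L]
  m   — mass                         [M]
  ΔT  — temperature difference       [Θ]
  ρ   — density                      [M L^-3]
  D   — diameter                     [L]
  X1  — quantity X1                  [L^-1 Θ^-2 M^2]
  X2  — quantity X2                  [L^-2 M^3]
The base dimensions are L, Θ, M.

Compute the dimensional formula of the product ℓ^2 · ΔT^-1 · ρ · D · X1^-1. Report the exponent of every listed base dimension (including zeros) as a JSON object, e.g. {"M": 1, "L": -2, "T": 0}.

{"L": 1, "Θ": 1, "M": -1}

Exponent matrix [L,Θ,M] × [ℓ,m,ΔT,ρ,D,X1,X2]:
  L: [ 1  0  0 -3  1 -1 -2]
  Θ: [ 0  0  1  0  0 -2  0]
  M: [ 0  1  0  1  0  2  3]
  [L]: (2)·1+(-1)·0+(1)·-3+(1)·1+(-1)·-1 = 1
  [Θ]: (2)·0+(-1)·1+(1)·0+(1)·0+(-1)·-2 = 1
  [M]: (2)·0+(-1)·0+(1)·1+(1)·0+(-1)·2 = -1
⇒ L Θ M^-1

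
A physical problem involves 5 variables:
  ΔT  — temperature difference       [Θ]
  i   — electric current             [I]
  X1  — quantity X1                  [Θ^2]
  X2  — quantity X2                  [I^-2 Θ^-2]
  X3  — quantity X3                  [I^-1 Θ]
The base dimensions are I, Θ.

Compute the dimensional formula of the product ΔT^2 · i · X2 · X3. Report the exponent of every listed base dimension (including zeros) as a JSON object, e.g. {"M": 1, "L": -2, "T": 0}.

{"I": -2, "Θ": 1}

Exponent matrix [I,Θ] × [ΔT,i,X1,X2,X3]:
  I: [ 0  1  0 -2 -1]
  Θ: [ 1  0  2 -2  1]
  [I]: (2)·0+(1)·1+(1)·-2+(1)·-1 = -2
  [Θ]: (2)·1+(1)·0+(1)·-2+(1)·1 = 1
⇒ I^-2 Θ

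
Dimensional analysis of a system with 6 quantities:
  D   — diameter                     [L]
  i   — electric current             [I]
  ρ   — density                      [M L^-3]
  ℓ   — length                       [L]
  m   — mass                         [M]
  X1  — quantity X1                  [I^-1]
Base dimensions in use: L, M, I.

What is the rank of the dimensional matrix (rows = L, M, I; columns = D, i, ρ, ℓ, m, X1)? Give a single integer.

3

Write exponents as rows L,M,I / cols D,i,ρ,ℓ,m,X1:
  L: [ 1  0 -3  1  0  0]
  M: [ 0  0  1  0  1  0]
  I: [ 0  1  0  0  0 -1]
Echelon form has 3 nonzero rows (pivots: D,i,ρ)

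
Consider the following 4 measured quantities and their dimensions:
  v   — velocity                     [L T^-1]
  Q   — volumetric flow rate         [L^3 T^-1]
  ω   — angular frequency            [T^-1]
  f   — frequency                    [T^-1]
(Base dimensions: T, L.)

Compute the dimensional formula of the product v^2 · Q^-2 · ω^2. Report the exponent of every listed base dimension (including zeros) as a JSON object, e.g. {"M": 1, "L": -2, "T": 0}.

Write exponents as rows T,L / cols v,Q,ω,f:
  T: [-1 -1 -1 -1]
  L: [ 1  3  0  0]
  [T]: (2)·-1+(-2)·-1+(2)·-1 = -2
  [L]: (2)·1+(-2)·3+(2)·0 = -4
⇒ T^-2 L^-4

{"T": -2, "L": -4}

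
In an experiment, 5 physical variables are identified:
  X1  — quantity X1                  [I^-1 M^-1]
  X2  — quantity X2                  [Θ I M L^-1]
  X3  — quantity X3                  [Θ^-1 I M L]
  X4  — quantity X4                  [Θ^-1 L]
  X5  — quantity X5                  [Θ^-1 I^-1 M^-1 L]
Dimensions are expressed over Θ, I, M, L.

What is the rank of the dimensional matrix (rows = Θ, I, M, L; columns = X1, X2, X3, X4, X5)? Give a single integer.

Dimensional matrix (Θ×I×M×L by X1×X2×X3×X4×X5):
  Θ: [ 0  1 -1 -1 -1]
  I: [-1  1  1  0 -1]
  M: [-1  1  1  0 -1]
  L: [ 0 -1  1  1  1]
Echelon form has 2 nonzero rows (pivots: X1,X2)

2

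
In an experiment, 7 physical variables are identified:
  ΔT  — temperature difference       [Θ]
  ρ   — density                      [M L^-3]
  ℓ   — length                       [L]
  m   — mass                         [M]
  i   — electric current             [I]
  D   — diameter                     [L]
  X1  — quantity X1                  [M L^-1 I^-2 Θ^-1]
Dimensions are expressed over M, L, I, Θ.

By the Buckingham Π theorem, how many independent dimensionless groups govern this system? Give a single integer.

Write exponents as rows M,L,I,Θ / cols ΔT,ρ,ℓ,m,i,D,X1:
  M: [ 0  1  0  1  0  0  1]
  L: [ 0 -3  1  0  0  1 -1]
  I: [ 0  0  0  0  1  0 -2]
  Θ: [ 1  0  0  0  0  0 -1]
Row reduction gives pivot columns ΔT,ρ,ℓ,i; rank = 4
7 vars − rank 4 = 3 Π groups

3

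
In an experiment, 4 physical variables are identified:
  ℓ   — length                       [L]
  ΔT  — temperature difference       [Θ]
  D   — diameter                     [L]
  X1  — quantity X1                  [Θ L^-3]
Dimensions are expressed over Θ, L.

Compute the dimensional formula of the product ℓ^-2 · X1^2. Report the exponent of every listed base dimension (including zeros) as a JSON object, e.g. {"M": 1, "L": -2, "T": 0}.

{"Θ": 2, "L": -8}

Exponent matrix [Θ,L] × [ℓ,ΔT,D,X1]:
  Θ: [ 0  1  0  1]
  L: [ 1  0  1 -3]
  [Θ]: (-2)·0+(2)·1 = 2
  [L]: (-2)·1+(2)·-3 = -8
⇒ Θ^2 L^-8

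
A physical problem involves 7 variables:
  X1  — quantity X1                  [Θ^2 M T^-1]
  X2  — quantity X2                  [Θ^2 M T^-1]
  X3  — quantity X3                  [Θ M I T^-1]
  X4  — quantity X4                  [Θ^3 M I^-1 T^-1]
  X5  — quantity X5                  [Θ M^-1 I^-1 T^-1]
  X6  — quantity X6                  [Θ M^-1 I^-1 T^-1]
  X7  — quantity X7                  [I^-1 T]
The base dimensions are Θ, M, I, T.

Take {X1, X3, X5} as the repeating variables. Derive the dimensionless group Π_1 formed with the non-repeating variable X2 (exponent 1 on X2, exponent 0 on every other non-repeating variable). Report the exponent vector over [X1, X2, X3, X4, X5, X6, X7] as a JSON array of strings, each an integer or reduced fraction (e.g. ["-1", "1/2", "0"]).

["-1", "1", "0", "0", "0", "0", "0"]

Dimensional matrix (Θ×M×I×T by X1×X2×X3×X4×X5×X6×X7):
  Θ: [ 2  2  1  3  1  1  0]
  M: [ 1  1  1  1 -1 -1  0]
  I: [ 0  0  1 -1 -1 -1 -1]
  T: [-1 -1 -1 -1 -1 -1  1]
RREF → pivots at {X1,X3,X5} ⇒ r = 3
Pivot set = {X1,X3,X5}, free = {X2,X4,X6,X7}
RREF:
  r0: [   1    1    0    2    0    0    1]
  r1: [   0    0    1   -1    0    0 -3/2]
  r2: [   0    0    0    0    1    1 -1/2]
  r3: [   0    0    0    0    0    0    0]
Fix exponent of X2 at 1, X4 at 0, X6 at 0, X7 at 0; solve each RREF row for its pivot's exponent:
  r0: exp(X1) + (1)·1 = 0 ⇒ exp(X1) = -1
  r1: exp(X3) + (0)·1 = 0 ⇒ exp(X3) = 0
  r2: exp(X5) + (0)·1 = 0 ⇒ exp(X5) = 0
Π_1 = X1^-1 · X2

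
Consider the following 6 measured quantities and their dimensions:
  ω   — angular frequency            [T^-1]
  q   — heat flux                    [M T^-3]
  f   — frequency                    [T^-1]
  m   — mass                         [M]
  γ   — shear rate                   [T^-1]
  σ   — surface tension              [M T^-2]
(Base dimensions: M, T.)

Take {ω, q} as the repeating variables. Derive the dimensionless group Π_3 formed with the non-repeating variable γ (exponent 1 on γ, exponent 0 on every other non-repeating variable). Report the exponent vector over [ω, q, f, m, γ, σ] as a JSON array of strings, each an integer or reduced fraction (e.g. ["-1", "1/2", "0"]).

["-1", "0", "0", "0", "1", "0"]

Dimensional matrix (M×T by ω×q×f×m×γ×σ):
  M: [ 0  1  0  1  0  1]
  T: [-1 -3 -1  0 -1 -2]
Echelon form has 2 nonzero rows (pivots: ω,q)
Pivot set = {ω,q}, free = {f,m,γ,σ}
RREF:
  r0: [   1    0    1   -3    1   -1]
  r1: [   0    1    0    1    0    1]
Fix exponent of γ at 1, f at 0, m at 0, σ at 0; solve each RREF row for its pivot's exponent:
  r0: exp(ω) + (1)·1 = 0 ⇒ exp(ω) = -1
  r1: exp(q) + (0)·1 = 0 ⇒ exp(q) = 0
Π_3 = ω^-1 · γ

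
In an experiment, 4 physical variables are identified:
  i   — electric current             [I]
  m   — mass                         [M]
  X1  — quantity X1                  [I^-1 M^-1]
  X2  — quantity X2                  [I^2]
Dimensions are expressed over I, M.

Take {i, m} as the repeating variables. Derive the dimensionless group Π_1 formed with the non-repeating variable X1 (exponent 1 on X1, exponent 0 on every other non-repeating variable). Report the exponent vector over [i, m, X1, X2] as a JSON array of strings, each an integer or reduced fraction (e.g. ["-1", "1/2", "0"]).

["1", "1", "1", "0"]

Write exponents as rows I,M / cols i,m,X1,X2:
  I: [ 1  0 -1  2]
  M: [ 0  1 -1  0]
Echelon form has 2 nonzero rows (pivots: i,m)
Pivot set = {i,m}, free = {X1,X2}
RREF:
  r0: [   1    0   -1    2]
  r1: [   0    1   -1    0]
Fix exponent of X1 at 1, X2 at 0; solve each RREF row for its pivot's exponent:
  r0: exp(i) + (-1)·1 = 0 ⇒ exp(i) = 1
  r1: exp(m) + (-1)·1 = 0 ⇒ exp(m) = 1
Π_1 = i · m · X1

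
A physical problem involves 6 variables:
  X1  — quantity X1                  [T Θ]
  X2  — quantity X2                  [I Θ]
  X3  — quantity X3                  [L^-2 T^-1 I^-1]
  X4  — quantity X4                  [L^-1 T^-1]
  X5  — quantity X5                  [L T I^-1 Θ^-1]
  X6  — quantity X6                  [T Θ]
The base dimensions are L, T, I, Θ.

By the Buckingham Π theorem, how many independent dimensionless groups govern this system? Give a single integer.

Dimensional matrix (L×T×I×Θ by X1×X2×X3×X4×X5×X6):
  L: [ 0  0 -2 -1  1  0]
  T: [ 1  0 -1 -1  1  1]
  I: [ 0  1 -1  0 -1  0]
  Θ: [ 1  1  0  0 -1  1]
Row reduction gives pivot columns X1,X2,X3; rank = 3
Π count = n − r = 6 − 3 = 3

3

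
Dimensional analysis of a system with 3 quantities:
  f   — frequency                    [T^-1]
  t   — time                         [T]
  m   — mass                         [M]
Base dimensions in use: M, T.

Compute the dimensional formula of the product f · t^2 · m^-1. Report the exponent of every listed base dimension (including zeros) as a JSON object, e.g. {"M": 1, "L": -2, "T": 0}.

{"M": -1, "T": 1}

Dimensional matrix (M×T by f×t×m):
  M: [ 0  0  1]
  T: [-1  1  0]
  [M]: (1)·0+(2)·0+(-1)·1 = -1
  [T]: (1)·-1+(2)·1+(-1)·0 = 1
⇒ M^-1 T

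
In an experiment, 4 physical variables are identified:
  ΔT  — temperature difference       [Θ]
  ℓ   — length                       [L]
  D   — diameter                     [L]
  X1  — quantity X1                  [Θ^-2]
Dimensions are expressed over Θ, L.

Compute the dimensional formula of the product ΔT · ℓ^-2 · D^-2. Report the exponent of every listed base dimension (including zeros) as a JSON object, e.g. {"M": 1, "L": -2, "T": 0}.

{"Θ": 1, "L": -4}

Write exponents as rows Θ,L / cols ΔT,ℓ,D,X1:
  Θ: [ 1  0  0 -2]
  L: [ 0  1  1  0]
  [Θ]: (1)·1+(-2)·0+(-2)·0 = 1
  [L]: (1)·0+(-2)·1+(-2)·1 = -4
⇒ Θ L^-4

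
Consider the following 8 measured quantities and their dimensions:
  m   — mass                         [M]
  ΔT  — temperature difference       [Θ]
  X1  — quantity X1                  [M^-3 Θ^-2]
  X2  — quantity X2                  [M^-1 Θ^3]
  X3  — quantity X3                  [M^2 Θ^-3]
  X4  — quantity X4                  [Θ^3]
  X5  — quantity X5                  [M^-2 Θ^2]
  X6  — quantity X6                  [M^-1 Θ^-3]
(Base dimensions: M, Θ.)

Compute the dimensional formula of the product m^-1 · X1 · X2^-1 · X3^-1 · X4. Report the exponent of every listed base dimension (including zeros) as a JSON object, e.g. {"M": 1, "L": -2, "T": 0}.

{"M": -5, "Θ": 1}

Write exponents as rows M,Θ / cols m,ΔT,X1,X2,X3,X4,X5,X6:
  M: [ 1  0 -3 -1  2  0 -2 -1]
  Θ: [ 0  1 -2  3 -3  3  2 -3]
  [M]: (-1)·1+(1)·-3+(-1)·-1+(-1)·2+(1)·0 = -5
  [Θ]: (-1)·0+(1)·-2+(-1)·3+(-1)·-3+(1)·3 = 1
⇒ M^-5 Θ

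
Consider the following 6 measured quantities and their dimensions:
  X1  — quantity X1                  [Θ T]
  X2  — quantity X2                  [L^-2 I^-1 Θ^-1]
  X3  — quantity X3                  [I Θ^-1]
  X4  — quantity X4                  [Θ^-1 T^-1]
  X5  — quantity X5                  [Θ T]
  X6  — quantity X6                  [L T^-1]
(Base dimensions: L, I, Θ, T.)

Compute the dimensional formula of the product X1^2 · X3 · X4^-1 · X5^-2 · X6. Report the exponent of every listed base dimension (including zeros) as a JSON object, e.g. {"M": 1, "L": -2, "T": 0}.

Exponent matrix [L,I,Θ,T] × [X1,X2,X3,X4,X5,X6]:
  L: [ 0 -2  0  0  0  1]
  I: [ 0 -1  1  0  0  0]
  Θ: [ 1 -1 -1 -1  1  0]
  T: [ 1  0  0 -1  1 -1]
  [L]: (2)·0+(1)·0+(-1)·0+(-2)·0+(1)·1 = 1
  [I]: (2)·0+(1)·1+(-1)·0+(-2)·0+(1)·0 = 1
  [Θ]: (2)·1+(1)·-1+(-1)·-1+(-2)·1+(1)·0 = 0
  [T]: (2)·1+(1)·0+(-1)·-1+(-2)·1+(1)·-1 = 0
⇒ L I

{"L": 1, "I": 1, "Θ": 0, "T": 0}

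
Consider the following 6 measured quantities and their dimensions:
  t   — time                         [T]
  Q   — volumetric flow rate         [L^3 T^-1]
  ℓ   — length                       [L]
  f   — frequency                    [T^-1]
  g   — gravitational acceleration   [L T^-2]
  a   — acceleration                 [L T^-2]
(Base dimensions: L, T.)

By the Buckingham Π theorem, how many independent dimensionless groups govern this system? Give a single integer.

Dimensional matrix (L×T by t×Q×ℓ×f×g×a):
  L: [ 0  3  1  0  1  1]
  T: [ 1 -1  0 -1 -2 -2]
Echelon form has 2 nonzero rows (pivots: t,Q)
6 vars − rank 2 = 4 Π groups

4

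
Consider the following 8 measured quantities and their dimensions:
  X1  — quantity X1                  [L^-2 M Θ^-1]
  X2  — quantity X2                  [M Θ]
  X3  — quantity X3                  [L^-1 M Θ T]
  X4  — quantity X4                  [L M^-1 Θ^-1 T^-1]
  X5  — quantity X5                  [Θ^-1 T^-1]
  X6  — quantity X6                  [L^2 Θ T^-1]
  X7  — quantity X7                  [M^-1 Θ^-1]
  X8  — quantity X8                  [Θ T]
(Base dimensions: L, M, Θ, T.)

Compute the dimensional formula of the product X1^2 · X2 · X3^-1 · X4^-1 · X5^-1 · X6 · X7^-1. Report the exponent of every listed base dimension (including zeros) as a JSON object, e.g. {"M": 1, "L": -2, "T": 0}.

Write exponents as rows L,M,Θ,T / cols X1,X2,X3,X4,X5,X6,X7,X8:
  L: [-2  0 -1  1  0  2  0  0]
  M: [ 1  1  1 -1  0  0 -1  0]
  Θ: [-1  1  1 -1 -1  1 -1  1]
  T: [ 0  0  1 -1 -1 -1  0  1]
  [L]: (2)·-2+(1)·0+(-1)·-1+(-1)·1+(-1)·0+(1)·2+(-1)·0 = -2
  [M]: (2)·1+(1)·1+(-1)·1+(-1)·-1+(-1)·0+(1)·0+(-1)·-1 = 4
  [Θ]: (2)·-1+(1)·1+(-1)·1+(-1)·-1+(-1)·-1+(1)·1+(-1)·-1 = 2
  [T]: (2)·0+(1)·0+(-1)·1+(-1)·-1+(-1)·-1+(1)·-1+(-1)·0 = 0
⇒ L^-2 M^4 Θ^2

{"L": -2, "M": 4, "Θ": 2, "T": 0}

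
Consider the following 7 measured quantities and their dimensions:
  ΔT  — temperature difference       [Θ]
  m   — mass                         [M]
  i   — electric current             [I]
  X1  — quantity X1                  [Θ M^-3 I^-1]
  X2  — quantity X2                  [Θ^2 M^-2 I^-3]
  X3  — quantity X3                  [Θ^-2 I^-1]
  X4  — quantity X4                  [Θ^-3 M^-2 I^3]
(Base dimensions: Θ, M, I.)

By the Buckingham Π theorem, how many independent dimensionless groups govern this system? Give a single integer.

Dimensional matrix (Θ×M×I by ΔT×m×i×X1×X2×X3×X4):
  Θ: [ 1  0  0  1  2 -2 -3]
  M: [ 0  1  0 -3 -2  0 -2]
  I: [ 0  0  1 -1 -3 -1  3]
Echelon form has 3 nonzero rows (pivots: ΔT,m,i)
7 vars − rank 3 = 4 Π groups

4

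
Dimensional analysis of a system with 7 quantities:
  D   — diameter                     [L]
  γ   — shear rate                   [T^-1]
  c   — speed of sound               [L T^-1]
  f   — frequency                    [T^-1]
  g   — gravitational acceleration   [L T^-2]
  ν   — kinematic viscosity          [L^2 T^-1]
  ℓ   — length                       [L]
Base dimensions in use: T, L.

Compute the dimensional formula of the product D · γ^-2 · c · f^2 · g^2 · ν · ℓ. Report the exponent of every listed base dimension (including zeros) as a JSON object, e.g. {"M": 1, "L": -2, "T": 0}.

Exponent matrix [T,L] × [D,γ,c,f,g,ν,ℓ]:
  T: [ 0 -1 -1 -1 -2 -1  0]
  L: [ 1  0  1  0  1  2  1]
  [T]: (1)·0+(-2)·-1+(1)·-1+(2)·-1+(2)·-2+(1)·-1+(1)·0 = -6
  [L]: (1)·1+(-2)·0+(1)·1+(2)·0+(2)·1+(1)·2+(1)·1 = 7
⇒ T^-6 L^7

{"T": -6, "L": 7}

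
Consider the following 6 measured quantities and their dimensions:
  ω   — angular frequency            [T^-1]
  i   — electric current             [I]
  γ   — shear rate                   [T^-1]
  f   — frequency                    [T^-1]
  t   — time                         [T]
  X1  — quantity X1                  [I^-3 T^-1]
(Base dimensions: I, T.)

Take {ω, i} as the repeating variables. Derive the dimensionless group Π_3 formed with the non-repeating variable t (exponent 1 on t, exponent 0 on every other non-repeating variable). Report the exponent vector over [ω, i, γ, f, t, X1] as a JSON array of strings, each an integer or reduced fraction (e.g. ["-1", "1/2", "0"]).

["1", "0", "0", "0", "1", "0"]

Write exponents as rows I,T / cols ω,i,γ,f,t,X1:
  I: [ 0  1  0  0  0 -3]
  T: [-1  0 -1 -1  1 -1]
Row reduction gives pivot columns ω,i; rank = 2
Pivot set = {ω,i}, free = {γ,f,t,X1}
RREF:
  r0: [   1    0    1    1   -1    1]
  r1: [   0    1    0    0    0   -3]
Fix exponent of t at 1, γ at 0, f at 0, X1 at 0; solve each RREF row for its pivot's exponent:
  r0: exp(ω) + (-1)·1 = 0 ⇒ exp(ω) = 1
  r1: exp(i) + (0)·1 = 0 ⇒ exp(i) = 0
Π_3 = ω · t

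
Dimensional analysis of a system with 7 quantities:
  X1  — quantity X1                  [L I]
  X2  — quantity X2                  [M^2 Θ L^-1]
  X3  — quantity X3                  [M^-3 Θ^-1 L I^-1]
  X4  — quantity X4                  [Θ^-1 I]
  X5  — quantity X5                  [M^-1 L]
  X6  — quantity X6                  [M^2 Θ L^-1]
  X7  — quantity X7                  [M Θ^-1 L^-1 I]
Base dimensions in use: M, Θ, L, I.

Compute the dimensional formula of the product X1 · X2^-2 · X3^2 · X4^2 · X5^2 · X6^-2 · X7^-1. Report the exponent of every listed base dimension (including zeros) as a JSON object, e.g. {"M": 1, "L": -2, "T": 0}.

Write exponents as rows M,Θ,L,I / cols X1,X2,X3,X4,X5,X6,X7:
  M: [ 0  2 -3  0 -1  2  1]
  Θ: [ 0  1 -1 -1  0  1 -1]
  L: [ 1 -1  1  0  1 -1 -1]
  I: [ 1  0 -1  1  0  0  1]
  [M]: (1)·0+(-2)·2+(2)·-3+(2)·0+(2)·-1+(-2)·2+(-1)·1 = -17
  [Θ]: (1)·0+(-2)·1+(2)·-1+(2)·-1+(2)·0+(-2)·1+(-1)·-1 = -7
  [L]: (1)·1+(-2)·-1+(2)·1+(2)·0+(2)·1+(-2)·-1+(-1)·-1 = 10
  [I]: (1)·1+(-2)·0+(2)·-1+(2)·1+(2)·0+(-2)·0+(-1)·1 = 0
⇒ M^-17 Θ^-7 L^10

{"M": -17, "Θ": -7, "L": 10, "I": 0}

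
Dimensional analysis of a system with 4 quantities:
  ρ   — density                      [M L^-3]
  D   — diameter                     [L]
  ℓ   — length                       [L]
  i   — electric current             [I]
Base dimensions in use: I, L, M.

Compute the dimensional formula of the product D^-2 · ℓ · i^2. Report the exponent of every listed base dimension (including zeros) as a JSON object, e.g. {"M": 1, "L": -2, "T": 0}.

{"I": 2, "L": -1, "M": 0}

Dimensional matrix (I×L×M by ρ×D×ℓ×i):
  I: [ 0  0  0  1]
  L: [-3  1  1  0]
  M: [ 1  0  0  0]
  [I]: (-2)·0+(1)·0+(2)·1 = 2
  [L]: (-2)·1+(1)·1+(2)·0 = -1
  [M]: (-2)·0+(1)·0+(2)·0 = 0
⇒ I^2 L^-1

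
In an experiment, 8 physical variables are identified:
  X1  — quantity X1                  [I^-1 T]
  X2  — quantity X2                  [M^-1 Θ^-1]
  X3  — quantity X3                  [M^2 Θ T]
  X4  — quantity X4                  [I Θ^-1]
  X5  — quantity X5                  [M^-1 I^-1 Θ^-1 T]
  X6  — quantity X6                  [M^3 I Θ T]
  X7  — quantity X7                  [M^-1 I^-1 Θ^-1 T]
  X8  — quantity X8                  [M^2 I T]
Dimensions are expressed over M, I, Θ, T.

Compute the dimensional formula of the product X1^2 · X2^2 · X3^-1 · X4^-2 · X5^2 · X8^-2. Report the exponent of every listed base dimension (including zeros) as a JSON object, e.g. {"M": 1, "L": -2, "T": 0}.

Write exponents as rows M,I,Θ,T / cols X1,X2,X3,X4,X5,X6,X7,X8:
  M: [ 0 -1  2  0 -1  3 -1  2]
  I: [-1  0  0  1 -1  1 -1  1]
  Θ: [ 0 -1  1 -1 -1  1 -1  0]
  T: [ 1  0  1  0  1  1  1  1]
  [M]: (2)·0+(2)·-1+(-1)·2+(-2)·0+(2)·-1+(-2)·2 = -10
  [I]: (2)·-1+(2)·0+(-1)·0+(-2)·1+(2)·-1+(-2)·1 = -8
  [Θ]: (2)·0+(2)·-1+(-1)·1+(-2)·-1+(2)·-1+(-2)·0 = -3
  [T]: (2)·1+(2)·0+(-1)·1+(-2)·0+(2)·1+(-2)·1 = 1
⇒ M^-10 I^-8 Θ^-3 T

{"M": -10, "I": -8, "Θ": -3, "T": 1}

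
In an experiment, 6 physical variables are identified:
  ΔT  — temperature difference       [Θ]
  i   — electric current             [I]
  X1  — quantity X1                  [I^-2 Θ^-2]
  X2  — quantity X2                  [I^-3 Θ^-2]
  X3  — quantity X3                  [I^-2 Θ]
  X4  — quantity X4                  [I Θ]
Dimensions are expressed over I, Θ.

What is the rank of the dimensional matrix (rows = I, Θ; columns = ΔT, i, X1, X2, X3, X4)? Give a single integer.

Write exponents as rows I,Θ / cols ΔT,i,X1,X2,X3,X4:
  I: [ 0  1 -2 -3 -2  1]
  Θ: [ 1  0 -2 -2  1  1]
RREF → pivots at {ΔT,i} ⇒ r = 2

2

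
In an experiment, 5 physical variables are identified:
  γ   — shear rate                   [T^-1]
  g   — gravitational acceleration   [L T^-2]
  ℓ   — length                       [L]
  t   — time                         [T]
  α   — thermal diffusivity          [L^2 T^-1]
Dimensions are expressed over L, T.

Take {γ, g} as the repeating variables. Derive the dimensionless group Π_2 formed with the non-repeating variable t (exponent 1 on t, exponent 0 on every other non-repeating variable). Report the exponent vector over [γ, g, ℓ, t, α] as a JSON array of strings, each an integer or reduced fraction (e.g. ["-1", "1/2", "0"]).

["1", "0", "0", "1", "0"]

Dimensional matrix (L×T by γ×g×ℓ×t×α):
  L: [ 0  1  1  0  2]
  T: [-1 -2  0  1 -1]
RREF → pivots at {γ,g} ⇒ r = 2
Pivot set = {γ,g}, free = {ℓ,t,α}
RREF:
  r0: [   1    0   -2   -1   -3]
  r1: [   0    1    1    0    2]
Fix exponent of t at 1, ℓ at 0, α at 0; solve each RREF row for its pivot's exponent:
  r0: exp(γ) + (-1)·1 = 0 ⇒ exp(γ) = 1
  r1: exp(g) + (0)·1 = 0 ⇒ exp(g) = 0
Π_2 = γ · t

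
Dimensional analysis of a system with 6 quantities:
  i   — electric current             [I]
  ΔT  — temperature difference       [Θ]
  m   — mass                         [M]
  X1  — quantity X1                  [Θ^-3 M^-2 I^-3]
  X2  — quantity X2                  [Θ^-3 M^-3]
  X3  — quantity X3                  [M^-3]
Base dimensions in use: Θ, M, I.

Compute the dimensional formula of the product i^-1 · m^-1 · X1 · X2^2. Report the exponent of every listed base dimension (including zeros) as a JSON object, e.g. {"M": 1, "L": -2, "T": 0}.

{"Θ": -9, "M": -9, "I": -4}

Exponent matrix [Θ,M,I] × [i,ΔT,m,X1,X2,X3]:
  Θ: [ 0  1  0 -3 -3  0]
  M: [ 0  0  1 -2 -3 -3]
  I: [ 1  0  0 -3  0  0]
  [Θ]: (-1)·0+(-1)·0+(1)·-3+(2)·-3 = -9
  [M]: (-1)·0+(-1)·1+(1)·-2+(2)·-3 = -9
  [I]: (-1)·1+(-1)·0+(1)·-3+(2)·0 = -4
⇒ Θ^-9 M^-9 I^-4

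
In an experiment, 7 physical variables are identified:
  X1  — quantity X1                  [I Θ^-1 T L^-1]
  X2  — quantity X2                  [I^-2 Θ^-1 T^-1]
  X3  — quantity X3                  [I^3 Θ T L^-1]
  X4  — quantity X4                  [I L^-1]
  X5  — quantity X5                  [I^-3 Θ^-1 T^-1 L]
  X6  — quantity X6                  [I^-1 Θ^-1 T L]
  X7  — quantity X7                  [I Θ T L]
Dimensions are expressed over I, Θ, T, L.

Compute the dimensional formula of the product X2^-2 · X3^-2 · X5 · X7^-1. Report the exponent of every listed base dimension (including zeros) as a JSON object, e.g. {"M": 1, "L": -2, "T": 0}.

Exponent matrix [I,Θ,T,L] × [X1,X2,X3,X4,X5,X6,X7]:
  I: [ 1 -2  3  1 -3 -1  1]
  Θ: [-1 -1  1  0 -1 -1  1]
  T: [ 1 -1  1  0 -1  1  1]
  L: [-1  0 -1 -1  1  1  1]
  [I]: (-2)·-2+(-2)·3+(1)·-3+(-1)·1 = -6
  [Θ]: (-2)·-1+(-2)·1+(1)·-1+(-1)·1 = -2
  [T]: (-2)·-1+(-2)·1+(1)·-1+(-1)·1 = -2
  [L]: (-2)·0+(-2)·-1+(1)·1+(-1)·1 = 2
⇒ I^-6 Θ^-2 T^-2 L^2

{"I": -6, "Θ": -2, "T": -2, "L": 2}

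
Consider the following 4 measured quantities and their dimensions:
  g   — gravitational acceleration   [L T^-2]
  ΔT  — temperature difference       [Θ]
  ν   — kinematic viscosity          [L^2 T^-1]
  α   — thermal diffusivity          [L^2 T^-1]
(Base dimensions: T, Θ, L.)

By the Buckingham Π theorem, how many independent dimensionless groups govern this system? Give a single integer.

1

Dimensional matrix (T×Θ×L by g×ΔT×ν×α):
  T: [-2  0 -1 -1]
  Θ: [ 0  1  0  0]
  L: [ 1  0  2  2]
RREF → pivots at {g,ΔT,ν} ⇒ r = 3
Π count = n − r = 4 − 3 = 1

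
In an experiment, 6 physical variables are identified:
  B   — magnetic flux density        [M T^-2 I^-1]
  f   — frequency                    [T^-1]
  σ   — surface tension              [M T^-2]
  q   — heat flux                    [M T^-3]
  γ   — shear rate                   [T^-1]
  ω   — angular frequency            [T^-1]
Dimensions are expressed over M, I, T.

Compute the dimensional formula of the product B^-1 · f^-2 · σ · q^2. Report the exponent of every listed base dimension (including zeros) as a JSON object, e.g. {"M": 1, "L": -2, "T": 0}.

{"M": 2, "I": 1, "T": -4}

Exponent matrix [M,I,T] × [B,f,σ,q,γ,ω]:
  M: [ 1  0  1  1  0  0]
  I: [-1  0  0  0  0  0]
  T: [-2 -1 -2 -3 -1 -1]
  [M]: (-1)·1+(-2)·0+(1)·1+(2)·1 = 2
  [I]: (-1)·-1+(-2)·0+(1)·0+(2)·0 = 1
  [T]: (-1)·-2+(-2)·-1+(1)·-2+(2)·-3 = -4
⇒ M^2 I T^-4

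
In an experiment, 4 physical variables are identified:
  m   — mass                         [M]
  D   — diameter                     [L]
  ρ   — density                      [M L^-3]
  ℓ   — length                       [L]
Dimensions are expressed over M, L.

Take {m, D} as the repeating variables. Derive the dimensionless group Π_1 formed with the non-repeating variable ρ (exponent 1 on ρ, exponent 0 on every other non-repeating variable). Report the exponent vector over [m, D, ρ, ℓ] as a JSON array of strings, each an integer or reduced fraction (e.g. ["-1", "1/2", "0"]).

Dimensional matrix (M×L by m×D×ρ×ℓ):
  M: [ 1  0  1  0]
  L: [ 0  1 -3  1]
Row reduction gives pivot columns m,D; rank = 2
Repeat: m,D; free: ρ,ℓ
RREF:
  r0: [   1    0    1    0]
  r1: [   0    1   -3    1]
Fix exponent of ρ at 1, ℓ at 0; solve each RREF row for its pivot's exponent:
  r0: exp(m) + (1)·1 = 0 ⇒ exp(m) = -1
  r1: exp(D) + (-3)·1 = 0 ⇒ exp(D) = 3
Π_1 = m^-1 · D^3 · ρ

["-1", "3", "1", "0"]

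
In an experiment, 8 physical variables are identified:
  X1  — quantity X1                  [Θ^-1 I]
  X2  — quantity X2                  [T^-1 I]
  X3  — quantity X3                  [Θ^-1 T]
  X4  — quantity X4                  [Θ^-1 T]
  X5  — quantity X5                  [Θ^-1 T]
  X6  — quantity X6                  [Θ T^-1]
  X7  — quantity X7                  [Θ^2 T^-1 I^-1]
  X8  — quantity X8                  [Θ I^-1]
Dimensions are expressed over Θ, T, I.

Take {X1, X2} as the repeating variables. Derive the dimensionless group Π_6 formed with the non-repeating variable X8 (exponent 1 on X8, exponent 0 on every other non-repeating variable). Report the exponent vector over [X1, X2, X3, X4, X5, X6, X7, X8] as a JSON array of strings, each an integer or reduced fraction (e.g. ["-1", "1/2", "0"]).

Exponent matrix [Θ,T,I] × [X1,X2,X3,X4,X5,X6,X7,X8]:
  Θ: [-1  0 -1 -1 -1  1  2  1]
  T: [ 0 -1  1  1  1 -1 -1  0]
  I: [ 1  1  0  0  0  0 -1 -1]
Echelon form has 2 nonzero rows (pivots: X1,X2)
Repeat: X1,X2; free: X3,X4,X5,X6,X7,X8
RREF:
  r0: [   1    0    1    1    1   -1   -2   -1]
  r1: [   0    1   -1   -1   -1    1    1    0]
  r2: [   0    0    0    0    0    0    0    0]
Fix exponent of X8 at 1, X3 at 0, X4 at 0, X5 at 0, X6 at 0, X7 at 0; solve each RREF row for its pivot's exponent:
  r0: exp(X1) + (-1)·1 = 0 ⇒ exp(X1) = 1
  r1: exp(X2) + (0)·1 = 0 ⇒ exp(X2) = 0
Π_6 = X1 · X8

["1", "0", "0", "0", "0", "0", "0", "1"]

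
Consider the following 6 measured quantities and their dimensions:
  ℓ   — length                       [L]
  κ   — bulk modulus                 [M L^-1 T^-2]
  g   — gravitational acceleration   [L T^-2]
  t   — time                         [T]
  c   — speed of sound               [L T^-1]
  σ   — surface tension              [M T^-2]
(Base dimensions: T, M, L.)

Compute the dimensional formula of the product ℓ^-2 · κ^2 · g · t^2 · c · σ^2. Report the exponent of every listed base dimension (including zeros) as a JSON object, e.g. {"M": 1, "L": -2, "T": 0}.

Exponent matrix [T,M,L] × [ℓ,κ,g,t,c,σ]:
  T: [ 0 -2 -2  1 -1 -2]
  M: [ 0  1  0  0  0  1]
  L: [ 1 -1  1  0  1  0]
  [T]: (-2)·0+(2)·-2+(1)·-2+(2)·1+(1)·-1+(2)·-2 = -9
  [M]: (-2)·0+(2)·1+(1)·0+(2)·0+(1)·0+(2)·1 = 4
  [L]: (-2)·1+(2)·-1+(1)·1+(2)·0+(1)·1+(2)·0 = -2
⇒ T^-9 M^4 L^-2

{"T": -9, "M": 4, "L": -2}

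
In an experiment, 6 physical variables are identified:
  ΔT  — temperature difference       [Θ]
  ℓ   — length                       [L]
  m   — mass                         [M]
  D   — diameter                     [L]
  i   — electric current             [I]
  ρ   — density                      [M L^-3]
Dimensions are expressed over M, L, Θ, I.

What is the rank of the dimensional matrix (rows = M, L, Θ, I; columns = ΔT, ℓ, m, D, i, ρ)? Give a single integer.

Exponent matrix [M,L,Θ,I] × [ΔT,ℓ,m,D,i,ρ]:
  M: [ 0  0  1  0  0  1]
  L: [ 0  1  0  1  0 -3]
  Θ: [ 1  0  0  0  0  0]
  I: [ 0  0  0  0  1  0]
Echelon form has 4 nonzero rows (pivots: ΔT,ℓ,m,i)

4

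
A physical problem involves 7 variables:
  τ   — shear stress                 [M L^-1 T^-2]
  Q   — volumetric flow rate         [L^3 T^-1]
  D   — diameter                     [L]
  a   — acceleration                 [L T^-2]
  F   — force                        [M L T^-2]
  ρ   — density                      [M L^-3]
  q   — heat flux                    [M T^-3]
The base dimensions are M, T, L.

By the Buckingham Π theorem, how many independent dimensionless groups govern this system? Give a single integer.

Exponent matrix [M,T,L] × [τ,Q,D,a,F,ρ,q]:
  M: [ 1  0  0  0  1  1  1]
  T: [-2 -1  0 -2 -2  0 -3]
  L: [-1  3  1  1  1 -3  0]
RREF → pivots at {τ,Q,D} ⇒ r = 3
Π count = n − r = 7 − 3 = 4

4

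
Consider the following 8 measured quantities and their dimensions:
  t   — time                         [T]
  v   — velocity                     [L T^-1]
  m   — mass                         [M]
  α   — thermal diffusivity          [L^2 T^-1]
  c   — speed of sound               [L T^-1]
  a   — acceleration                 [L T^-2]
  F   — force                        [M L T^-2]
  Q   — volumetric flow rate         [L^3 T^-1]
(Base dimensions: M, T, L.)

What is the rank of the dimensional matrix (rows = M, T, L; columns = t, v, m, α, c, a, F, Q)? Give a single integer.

3

Write exponents as rows M,T,L / cols t,v,m,α,c,a,F,Q:
  M: [ 0  0  1  0  0  0  1  0]
  T: [ 1 -1  0 -1 -1 -2 -2 -1]
  L: [ 0  1  0  2  1  1  1  3]
RREF → pivots at {t,v,m} ⇒ r = 3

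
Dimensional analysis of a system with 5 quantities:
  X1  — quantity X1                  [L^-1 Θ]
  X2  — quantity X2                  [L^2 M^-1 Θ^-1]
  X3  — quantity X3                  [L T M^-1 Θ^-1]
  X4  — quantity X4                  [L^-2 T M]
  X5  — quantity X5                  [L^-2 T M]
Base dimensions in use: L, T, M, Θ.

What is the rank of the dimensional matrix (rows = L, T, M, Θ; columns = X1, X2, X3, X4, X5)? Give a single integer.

Dimensional matrix (L×T×M×Θ by X1×X2×X3×X4×X5):
  L: [-1  2  1 -2 -2]
  T: [ 0  0  1  1  1]
  M: [ 0 -1 -1  1  1]
  Θ: [ 1 -1 -1  0  0]
Echelon form has 3 nonzero rows (pivots: X1,X2,X3)

3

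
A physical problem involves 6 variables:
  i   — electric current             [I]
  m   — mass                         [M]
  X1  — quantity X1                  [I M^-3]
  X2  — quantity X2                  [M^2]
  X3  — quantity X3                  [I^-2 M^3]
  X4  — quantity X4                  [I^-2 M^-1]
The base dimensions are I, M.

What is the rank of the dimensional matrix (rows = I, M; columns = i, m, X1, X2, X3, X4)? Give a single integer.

2

Write exponents as rows I,M / cols i,m,X1,X2,X3,X4:
  I: [ 1  0  1  0 -2 -2]
  M: [ 0  1 -3  2  3 -1]
Echelon form has 2 nonzero rows (pivots: i,m)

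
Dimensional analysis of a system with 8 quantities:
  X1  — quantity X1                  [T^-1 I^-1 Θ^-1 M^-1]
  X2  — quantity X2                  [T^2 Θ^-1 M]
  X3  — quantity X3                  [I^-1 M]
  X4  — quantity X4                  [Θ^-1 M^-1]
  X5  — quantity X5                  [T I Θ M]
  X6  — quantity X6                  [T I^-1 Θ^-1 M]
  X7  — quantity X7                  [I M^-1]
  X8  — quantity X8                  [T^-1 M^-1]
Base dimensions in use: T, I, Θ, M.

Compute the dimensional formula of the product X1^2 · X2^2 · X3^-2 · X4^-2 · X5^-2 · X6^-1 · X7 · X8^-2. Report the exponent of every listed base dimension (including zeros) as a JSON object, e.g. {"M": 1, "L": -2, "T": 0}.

{"T": 1, "I": 0, "Θ": -3, "M": -2}

Write exponents as rows T,I,Θ,M / cols X1,X2,X3,X4,X5,X6,X7,X8:
  T: [-1  2  0  0  1  1  0 -1]
  I: [-1  0 -1  0  1 -1  1  0]
  Θ: [-1 -1  0 -1  1 -1  0  0]
  M: [-1  1  1 -1  1  1 -1 -1]
  [T]: (2)·-1+(2)·2+(-2)·0+(-2)·0+(-2)·1+(-1)·1+(1)·0+(-2)·-1 = 1
  [I]: (2)·-1+(2)·0+(-2)·-1+(-2)·0+(-2)·1+(-1)·-1+(1)·1+(-2)·0 = 0
  [Θ]: (2)·-1+(2)·-1+(-2)·0+(-2)·-1+(-2)·1+(-1)·-1+(1)·0+(-2)·0 = -3
  [M]: (2)·-1+(2)·1+(-2)·1+(-2)·-1+(-2)·1+(-1)·1+(1)·-1+(-2)·-1 = -2
⇒ T Θ^-3 M^-2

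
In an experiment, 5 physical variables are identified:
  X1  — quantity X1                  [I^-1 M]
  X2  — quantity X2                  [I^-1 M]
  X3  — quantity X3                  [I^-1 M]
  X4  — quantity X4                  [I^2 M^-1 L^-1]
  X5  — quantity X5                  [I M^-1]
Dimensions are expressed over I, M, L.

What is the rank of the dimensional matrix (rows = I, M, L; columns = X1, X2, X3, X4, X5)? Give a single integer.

Exponent matrix [I,M,L] × [X1,X2,X3,X4,X5]:
  I: [-1 -1 -1  2  1]
  M: [ 1  1  1 -1 -1]
  L: [ 0  0  0 -1  0]
RREF → pivots at {X1,X4} ⇒ r = 2

2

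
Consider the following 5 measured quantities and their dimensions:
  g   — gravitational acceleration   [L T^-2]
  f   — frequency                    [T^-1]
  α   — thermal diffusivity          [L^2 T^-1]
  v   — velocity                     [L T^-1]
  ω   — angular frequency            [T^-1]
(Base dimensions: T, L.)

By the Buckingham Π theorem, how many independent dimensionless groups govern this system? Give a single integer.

3

Write exponents as rows T,L / cols g,f,α,v,ω:
  T: [-2 -1 -1 -1 -1]
  L: [ 1  0  2  1  0]
Echelon form has 2 nonzero rows (pivots: g,f)
5 vars − rank 2 = 3 Π groups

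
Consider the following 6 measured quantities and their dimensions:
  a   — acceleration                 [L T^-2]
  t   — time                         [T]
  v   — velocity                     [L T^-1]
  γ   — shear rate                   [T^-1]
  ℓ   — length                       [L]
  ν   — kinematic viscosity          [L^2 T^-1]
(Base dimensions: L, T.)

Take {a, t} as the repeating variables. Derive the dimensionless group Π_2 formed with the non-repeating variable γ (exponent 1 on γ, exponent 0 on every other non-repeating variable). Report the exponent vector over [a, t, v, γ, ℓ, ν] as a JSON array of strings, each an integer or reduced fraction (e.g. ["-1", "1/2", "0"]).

["0", "1", "0", "1", "0", "0"]

Dimensional matrix (L×T by a×t×v×γ×ℓ×ν):
  L: [ 1  0  1  0  1  2]
  T: [-2  1 -1 -1  0 -1]
RREF → pivots at {a,t} ⇒ r = 2
Pivot set = {a,t}, free = {v,γ,ℓ,ν}
RREF:
  r0: [   1    0    1    0    1    2]
  r1: [   0    1    1   -1    2    3]
Fix exponent of γ at 1, v at 0, ℓ at 0, ν at 0; solve each RREF row for its pivot's exponent:
  r0: exp(a) + (0)·1 = 0 ⇒ exp(a) = 0
  r1: exp(t) + (-1)·1 = 0 ⇒ exp(t) = 1
Π_2 = t · γ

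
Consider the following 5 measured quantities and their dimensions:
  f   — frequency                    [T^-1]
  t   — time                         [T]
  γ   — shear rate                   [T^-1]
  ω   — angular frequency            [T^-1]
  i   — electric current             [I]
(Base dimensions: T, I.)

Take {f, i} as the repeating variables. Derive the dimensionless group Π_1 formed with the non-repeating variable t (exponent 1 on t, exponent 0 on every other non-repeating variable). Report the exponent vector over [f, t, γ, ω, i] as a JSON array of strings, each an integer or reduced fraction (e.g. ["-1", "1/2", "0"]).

["1", "1", "0", "0", "0"]

Exponent matrix [T,I] × [f,t,γ,ω,i]:
  T: [-1  1 -1 -1  0]
  I: [ 0  0  0  0  1]
Echelon form has 2 nonzero rows (pivots: f,i)
Repeat: f,i; free: t,γ,ω
RREF:
  r0: [   1   -1    1    1    0]
  r1: [   0    0    0    0    1]
Fix exponent of t at 1, γ at 0, ω at 0; solve each RREF row for its pivot's exponent:
  r0: exp(f) + (-1)·1 = 0 ⇒ exp(f) = 1
  r1: exp(i) + (0)·1 = 0 ⇒ exp(i) = 0
Π_1 = f · t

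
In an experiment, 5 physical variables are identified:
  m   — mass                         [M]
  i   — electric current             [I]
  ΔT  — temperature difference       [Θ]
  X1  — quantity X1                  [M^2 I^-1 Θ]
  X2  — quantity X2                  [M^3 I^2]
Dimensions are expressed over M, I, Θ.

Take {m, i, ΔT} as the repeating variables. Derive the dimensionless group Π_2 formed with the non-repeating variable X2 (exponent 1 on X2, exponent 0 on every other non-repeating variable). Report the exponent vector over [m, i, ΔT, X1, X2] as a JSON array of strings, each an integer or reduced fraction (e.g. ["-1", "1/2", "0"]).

Write exponents as rows M,I,Θ / cols m,i,ΔT,X1,X2:
  M: [ 1  0  0  2  3]
  I: [ 0  1  0 -1  2]
  Θ: [ 0  0  1  1  0]
Echelon form has 3 nonzero rows (pivots: m,i,ΔT)
Pivot set = {m,i,ΔT}, free = {X1,X2}
RREF:
  r0: [   1    0    0    2    3]
  r1: [   0    1    0   -1    2]
  r2: [   0    0    1    1    0]
Fix exponent of X2 at 1, X1 at 0; solve each RREF row for its pivot's exponent:
  r0: exp(m) + (3)·1 = 0 ⇒ exp(m) = -3
  r1: exp(i) + (2)·1 = 0 ⇒ exp(i) = -2
  r2: exp(ΔT) + (0)·1 = 0 ⇒ exp(ΔT) = 0
Π_2 = m^-3 · i^-2 · X2

["-3", "-2", "0", "0", "1"]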